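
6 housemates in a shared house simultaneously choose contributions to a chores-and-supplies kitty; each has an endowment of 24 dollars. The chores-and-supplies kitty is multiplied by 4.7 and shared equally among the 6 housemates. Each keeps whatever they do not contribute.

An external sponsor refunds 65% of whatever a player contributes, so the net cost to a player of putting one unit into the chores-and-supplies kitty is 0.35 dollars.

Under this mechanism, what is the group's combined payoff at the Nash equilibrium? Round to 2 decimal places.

With the mechanism, a contributed unit returns (4.7/6) / 0.35 = 2.2381 per unit of net cost to the contributor — now above 1 — so contributing fully is weakly dominant for every player.
So the Nash equilibrium is full contribution by all 6; the group earns 6 × (24 × 0.65 + 4.7 × 24) = 770.40.

770.40 dollars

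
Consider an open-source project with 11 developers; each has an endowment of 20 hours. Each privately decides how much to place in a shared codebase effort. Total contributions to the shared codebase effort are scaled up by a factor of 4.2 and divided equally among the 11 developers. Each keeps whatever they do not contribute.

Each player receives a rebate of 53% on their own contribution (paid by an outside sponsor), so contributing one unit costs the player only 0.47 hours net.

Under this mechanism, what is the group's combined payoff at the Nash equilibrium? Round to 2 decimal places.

With the mechanism, a contributed unit returns (4.2/11) / 0.47 = 0.8124 per unit of net cost — still below 1 — so contributing 0 remains dominant for every player.
At the Nash equilibrium no one contributes; group total payoff = 11 × 20 = 220.

220.00 hours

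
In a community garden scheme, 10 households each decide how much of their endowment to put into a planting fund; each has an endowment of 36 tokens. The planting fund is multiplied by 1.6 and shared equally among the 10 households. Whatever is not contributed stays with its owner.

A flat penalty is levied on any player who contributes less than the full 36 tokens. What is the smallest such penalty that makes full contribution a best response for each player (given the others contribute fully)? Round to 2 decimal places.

Given the others contribute fully, the best deviation is to contribute 0 (any partial contribution still incurs the fine and gives up units whose private return 0.1600 is below 1).
Deviating from 36 to 0 saves 36 tokens but forfeits the deviator's share of the drop in the planting fund: 1.6/10 × 36 = 5.76.
So the deviation gain is 36 − 5.76 = 30.24, and the fine must be at least 30.24 tokens to wipe it out.

30.24 tokens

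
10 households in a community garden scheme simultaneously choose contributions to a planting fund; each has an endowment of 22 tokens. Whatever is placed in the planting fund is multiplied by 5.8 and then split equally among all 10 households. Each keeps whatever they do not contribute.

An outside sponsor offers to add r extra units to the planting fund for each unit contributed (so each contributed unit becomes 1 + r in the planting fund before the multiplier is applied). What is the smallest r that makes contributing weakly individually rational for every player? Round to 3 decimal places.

With matching at rate r, one contributed unit becomes (1 + r) in the planting fund and returns 5.8 × (1 + r) / 10 to the contributor.
Setting this equal to 1: 1 + r = 10/5.8 = 1.7241.
So the minimum matching rate is r = 1.7241 − 1 = 0.724.

0.724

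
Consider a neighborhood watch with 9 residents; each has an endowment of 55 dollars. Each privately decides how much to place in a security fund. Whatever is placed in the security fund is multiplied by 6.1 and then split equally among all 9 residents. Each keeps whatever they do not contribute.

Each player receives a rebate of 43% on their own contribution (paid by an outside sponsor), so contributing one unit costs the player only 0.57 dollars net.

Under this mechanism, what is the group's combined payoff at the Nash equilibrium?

With the mechanism, a contributed unit returns (6.1/9) / 0.57 = 1.1891 per unit of net cost to the contributor — now above 1 — so contributing fully is weakly dominant for every player.
So the Nash equilibrium is full contribution by all 9; the group earns 9 × (55 × 0.43 + 6.1 × 55) = 3232.35.

3232.35 dollars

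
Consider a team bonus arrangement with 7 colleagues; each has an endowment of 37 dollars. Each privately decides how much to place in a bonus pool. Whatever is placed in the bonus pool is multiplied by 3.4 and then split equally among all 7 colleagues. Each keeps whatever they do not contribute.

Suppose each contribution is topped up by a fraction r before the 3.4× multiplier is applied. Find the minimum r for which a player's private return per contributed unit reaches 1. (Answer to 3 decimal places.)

1.059

With matching at rate r, one contributed unit becomes (1 + r) in the bonus pool and returns 3.4 × (1 + r) / 7 to the contributor.
Setting this equal to 1: 1 + r = 7/3.4 = 2.0588.
So the minimum matching rate is r = 2.0588 − 1 = 1.059.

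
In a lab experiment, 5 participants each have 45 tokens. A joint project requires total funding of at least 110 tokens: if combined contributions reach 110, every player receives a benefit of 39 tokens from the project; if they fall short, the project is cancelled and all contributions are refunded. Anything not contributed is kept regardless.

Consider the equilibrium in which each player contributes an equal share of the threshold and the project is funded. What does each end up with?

62 tokens

Equal share of the threshold: 110/5 = 22.
At this profile no one gains by cutting their contribution: any cut drops the total below 110, the project is cancelled, contributions are refunded, and the deviator ends with 45, which is less than 45 − 22 + 39 = 62. Contributing more than 22 just wastes the excess. So contributing exactly 22 is a best response.
Each player's payoff: 45 − 22 + 39 = 62.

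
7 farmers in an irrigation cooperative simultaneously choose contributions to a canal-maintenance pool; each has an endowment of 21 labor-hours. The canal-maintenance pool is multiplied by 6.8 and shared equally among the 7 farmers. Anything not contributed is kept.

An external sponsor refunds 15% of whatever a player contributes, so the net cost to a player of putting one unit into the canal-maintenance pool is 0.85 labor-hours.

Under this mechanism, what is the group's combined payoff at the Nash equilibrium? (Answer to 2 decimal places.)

The effective private return per unit is now (6.8/7) / 0.85 = 1.1429 > 1, so every player's dominant strategy flips to full contribution.
So the Nash equilibrium is full contribution by all 7; the group earns 7 × (21 × 0.15 + 6.8 × 21) = 1021.65.

1021.65 labor-hours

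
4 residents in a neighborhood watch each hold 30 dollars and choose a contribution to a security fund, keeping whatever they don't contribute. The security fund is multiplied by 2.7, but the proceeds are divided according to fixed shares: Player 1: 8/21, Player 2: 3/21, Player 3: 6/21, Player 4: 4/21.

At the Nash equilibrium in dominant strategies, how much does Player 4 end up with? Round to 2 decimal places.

45.43 dollars

Player j's private return per contributed unit is 2.7 × (j's share). Contributing is weakly dominant for j when that share is at least 1/2.7 = 0.3704, and contributing 0 is dominant otherwise.
Only Player 1 (8/21) clears that bar, contributing 30; the remaining 3 contribute 0. Total contributed: 30.
Player 4 keeps 30 and receives 2.7 × 30 × 4/21 = 15.43 from the security fund, for a payoff of 45.43.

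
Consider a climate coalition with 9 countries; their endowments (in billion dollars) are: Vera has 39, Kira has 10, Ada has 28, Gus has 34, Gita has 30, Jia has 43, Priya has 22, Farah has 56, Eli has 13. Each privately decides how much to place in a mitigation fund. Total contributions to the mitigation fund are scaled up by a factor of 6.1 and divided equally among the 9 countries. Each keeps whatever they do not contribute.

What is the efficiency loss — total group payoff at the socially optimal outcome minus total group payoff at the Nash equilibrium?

1402.50 billion dollars

The private return per contributed unit is 6.1/9 = 0.6778 < 1 for every player regardless of endowment, so the Nash equilibrium is zero contribution and the group total is Σ E_j = 39 + 10 + 28 + 34 + 30 + 43 + 22 + 56 + 13 = 275.
Each contributed unit returns 6.100 to the group, so the social optimum is full contribution by everyone: group total = 6.100 × 275 = 1677.50.
Efficiency loss = (6.100 − 1) × 275 = 1402.50.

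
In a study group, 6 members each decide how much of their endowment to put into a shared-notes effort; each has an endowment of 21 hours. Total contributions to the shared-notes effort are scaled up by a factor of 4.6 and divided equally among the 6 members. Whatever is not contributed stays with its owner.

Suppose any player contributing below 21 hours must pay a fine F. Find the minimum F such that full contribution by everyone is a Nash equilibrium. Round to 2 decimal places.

Given the others contribute fully, the best deviation is to contribute 0 (any partial contribution still incurs the fine and gives up units whose private return 0.7667 is below 1).
Deviating from 21 to 0 saves 21 hours but forfeits the deviator's share of the drop in the shared-notes effort: 4.6/6 × 21 = 16.10.
So the deviation gain is 21 − 16.10 = 4.90, and the fine must be at least 4.90 hours to wipe it out.

4.90 hours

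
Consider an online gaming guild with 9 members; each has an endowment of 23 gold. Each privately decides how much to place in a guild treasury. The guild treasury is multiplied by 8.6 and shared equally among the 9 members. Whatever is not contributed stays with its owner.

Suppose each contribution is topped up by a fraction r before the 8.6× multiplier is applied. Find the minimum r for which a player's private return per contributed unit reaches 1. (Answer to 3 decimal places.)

With matching at rate r, one contributed unit becomes (1 + r) in the guild treasury and returns 8.6 × (1 + r) / 9 to the contributor.
Setting this equal to 1: 1 + r = 9/8.6 = 1.0465.
So the minimum matching rate is r = 1.0465 − 1 = 0.047.

0.047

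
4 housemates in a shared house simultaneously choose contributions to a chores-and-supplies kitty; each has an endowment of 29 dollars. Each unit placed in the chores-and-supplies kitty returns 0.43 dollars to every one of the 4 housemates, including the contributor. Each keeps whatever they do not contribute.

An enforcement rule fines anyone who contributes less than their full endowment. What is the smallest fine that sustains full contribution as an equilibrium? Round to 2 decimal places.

16.53 dollars

Given the others contribute fully, the best deviation is to contribute 0 (any partial contribution still incurs the fine and gives up units whose private return 0.43 is below 1).
Deviating from 29 to 0 saves 29 dollars but forfeits the deviator's share of the drop in the chores-and-supplies kitty: 0.43 × 29 = 12.47.
So the deviation gain is 29 − 12.47 = 16.53, and the fine must be at least 16.53 dollars to wipe it out.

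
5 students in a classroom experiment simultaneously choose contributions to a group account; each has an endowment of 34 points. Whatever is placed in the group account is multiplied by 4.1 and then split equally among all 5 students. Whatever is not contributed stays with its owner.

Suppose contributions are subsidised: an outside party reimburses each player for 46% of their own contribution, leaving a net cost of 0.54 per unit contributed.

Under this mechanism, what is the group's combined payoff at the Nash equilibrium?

With the mechanism, a contributed unit returns (4.1/5) / 0.54 = 1.5185 per unit of net cost to the contributor — now above 1 — so contributing fully is weakly dominant for every player.
So the Nash equilibrium is full contribution by all 5; the group earns 5 × (34 × 0.46 + 4.1 × 34) = 775.20.

775.20 points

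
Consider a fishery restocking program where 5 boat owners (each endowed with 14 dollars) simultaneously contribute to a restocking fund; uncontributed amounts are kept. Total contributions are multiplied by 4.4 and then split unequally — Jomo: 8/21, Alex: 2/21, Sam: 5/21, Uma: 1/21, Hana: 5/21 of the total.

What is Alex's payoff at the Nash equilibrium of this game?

Player j's private return per contributed unit is 4.4 × (j's share). Contributing is weakly dominant for j when that share is at least 1/4.4 = 0.2273, and contributing 0 is dominant otherwise.
Jomo, Sam and Hana clear that bar, contributing 14 each; the remaining 2 contribute 0. Total contributed: 42.
Alex keeps 14 and receives 4.4 × 42 × 2/21 = 17.60 from the restocking fund, for a payoff of 31.60.

31.60 dollars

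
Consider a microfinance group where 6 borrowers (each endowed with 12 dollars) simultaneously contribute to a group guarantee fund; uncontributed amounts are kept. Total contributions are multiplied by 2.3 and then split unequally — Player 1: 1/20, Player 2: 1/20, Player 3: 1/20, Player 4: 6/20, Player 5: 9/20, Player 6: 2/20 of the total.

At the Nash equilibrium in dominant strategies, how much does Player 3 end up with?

For player j, contributing a unit is worthwhile iff 2.3 × (j's share) ≥ 1, i.e. iff j's share is at least 0.4348.
The only share above 0.4348 is Player 5's 9/20, contributing 12; the remaining 5 contribute 0. Total contributed: 12.
Player 3 keeps 12 and receives 2.3 × 12 × 1/20 = 1.38 from the group guarantee fund, for a payoff of 13.38.

13.38 dollars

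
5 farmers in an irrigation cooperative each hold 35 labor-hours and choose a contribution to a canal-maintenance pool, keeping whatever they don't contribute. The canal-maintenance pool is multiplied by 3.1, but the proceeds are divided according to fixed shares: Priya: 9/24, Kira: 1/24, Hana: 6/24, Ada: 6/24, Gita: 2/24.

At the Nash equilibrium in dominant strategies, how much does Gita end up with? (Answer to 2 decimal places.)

44.04 labor-hours

Player j's private return per contributed unit is 3.1 × (j's share). Contributing is weakly dominant for j when that share is at least 1/3.1 = 0.3226, and contributing 0 is dominant otherwise.
The only share above 0.3226 is Priya's 9/24, contributing 35; the remaining 4 contribute 0. Total contributed: 35.
Gita keeps 35 and receives 3.1 × 35 × 2/24 = 9.04 from the canal-maintenance pool, for a payoff of 44.04.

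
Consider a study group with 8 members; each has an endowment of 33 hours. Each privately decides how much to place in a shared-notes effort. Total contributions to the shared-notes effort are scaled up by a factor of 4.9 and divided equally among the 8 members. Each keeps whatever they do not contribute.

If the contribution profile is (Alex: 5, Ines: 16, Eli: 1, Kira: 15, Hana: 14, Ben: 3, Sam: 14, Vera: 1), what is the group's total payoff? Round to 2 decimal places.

Total contributed: 5 + 16 + 1 + 15 + 14 + 3 + 14 + 1 = 69; total kept: 8 × 33 − 69 = 195.
The shared-notes effort pays out 4.9 × 69 = 338.10 in aggregate.
Group total = 195 + 338.10 = 533.10.

533.10 hours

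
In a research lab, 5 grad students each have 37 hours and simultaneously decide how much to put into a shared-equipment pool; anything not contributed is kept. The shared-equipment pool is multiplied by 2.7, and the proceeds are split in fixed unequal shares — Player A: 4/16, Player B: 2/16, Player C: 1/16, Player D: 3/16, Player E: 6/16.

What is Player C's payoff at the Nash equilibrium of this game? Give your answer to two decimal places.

43.24 hours

Each unit j contributes comes back to j as 2.7 × (j's share), so j prefers to contribute only if that share exceeds 1/2.7 = 0.3704; otherwise keeping the unit dominates.
Only Player E (6/16) clears that bar, contributing 37; the remaining 4 contribute 0. Total contributed: 37.
Player C keeps 37 and receives 2.7 × 37 × 1/16 = 6.24 from the shared-equipment pool, for a payoff of 43.24.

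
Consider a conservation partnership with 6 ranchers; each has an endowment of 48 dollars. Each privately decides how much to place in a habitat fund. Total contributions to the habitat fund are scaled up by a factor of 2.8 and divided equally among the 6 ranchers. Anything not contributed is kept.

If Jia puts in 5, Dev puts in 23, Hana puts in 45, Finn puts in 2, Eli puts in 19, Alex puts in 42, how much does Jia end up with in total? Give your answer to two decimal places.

Total contributed: 5 + 23 + 45 + 2 + 19 + 42 = 136.
Each receives 2.8 × 136 / 6 = 63.47 from the habitat fund.
Jia keeps 48 − 5 = 43, so Jia's payoff is 43 + 63.47 = 106.47.

106.47 dollars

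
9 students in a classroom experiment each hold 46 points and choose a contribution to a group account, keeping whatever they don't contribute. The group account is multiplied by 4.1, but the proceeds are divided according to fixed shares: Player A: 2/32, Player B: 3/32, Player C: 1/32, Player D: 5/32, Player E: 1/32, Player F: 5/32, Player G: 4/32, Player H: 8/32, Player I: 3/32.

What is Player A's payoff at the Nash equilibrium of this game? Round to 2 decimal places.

Player j's private return per contributed unit is 4.1 × (j's share). Contributing is weakly dominant for j when that share is at least 1/4.1 = 0.2439, and contributing 0 is dominant otherwise.
The only share above 0.2439 is Player H's 8/32, contributing 46; the remaining 8 contribute 0. Total contributed: 46.
Player A keeps 46 and receives 4.1 × 46 × 2/32 = 11.79 from the group account, for a payoff of 57.79.

57.79 points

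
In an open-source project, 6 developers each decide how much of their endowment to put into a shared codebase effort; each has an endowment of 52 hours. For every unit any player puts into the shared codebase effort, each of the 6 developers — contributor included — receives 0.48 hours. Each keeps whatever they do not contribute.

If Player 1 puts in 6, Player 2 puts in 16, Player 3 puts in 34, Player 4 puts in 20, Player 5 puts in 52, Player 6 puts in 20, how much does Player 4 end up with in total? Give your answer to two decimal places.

Total contributed: 6 + 16 + 34 + 20 + 52 + 20 = 148.
Each receives 0.48 × 148 = 71.04 from the shared codebase effort.
Player 4 keeps 52 − 20 = 32, so Player 4's payoff is 32 + 71.04 = 103.04.

103.04 hours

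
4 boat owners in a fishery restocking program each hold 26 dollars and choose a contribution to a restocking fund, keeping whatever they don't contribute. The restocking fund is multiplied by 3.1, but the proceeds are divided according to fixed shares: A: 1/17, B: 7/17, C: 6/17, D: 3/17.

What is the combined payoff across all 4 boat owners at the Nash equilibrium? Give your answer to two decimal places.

213.20 dollars

A player with share s gets back 3.1·s per unit contributed, so full contribution is dominant for anyone with s > 1/3.1 = 0.3226 and zero contribution is dominant for anyone below.
B and C are above the threshold, contributing 26 each; the remaining 2 contribute 0. Total contributed: 52.
The restocking fund pays out 3.1 × 52 = 161.20 in total (split across the unequal shares, but the aggregate is all that matters for the group sum).
The 2 free-riders keep 26 each, adding 52. Group total = 52 + 161.20 = 213.20.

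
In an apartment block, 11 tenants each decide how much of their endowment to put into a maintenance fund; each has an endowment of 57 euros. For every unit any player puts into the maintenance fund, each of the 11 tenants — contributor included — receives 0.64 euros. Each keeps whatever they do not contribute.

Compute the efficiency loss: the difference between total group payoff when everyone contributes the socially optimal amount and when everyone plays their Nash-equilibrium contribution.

The private return per contributed unit is 0.64 < 1, so contributing 0 is dominant for every player. At the Nash equilibrium everyone keeps their 57, and the group total is 11 × 57 = 627.
Each contributed unit returns 7.040 to the group as a whole (0.64 to each of 11 players), which exceeds 1, so the social optimum is full contribution: group total = 7.040 × 627 = 4414.08.
Efficiency loss = 4414.08 − 627 = 3787.08.

3787.08 euros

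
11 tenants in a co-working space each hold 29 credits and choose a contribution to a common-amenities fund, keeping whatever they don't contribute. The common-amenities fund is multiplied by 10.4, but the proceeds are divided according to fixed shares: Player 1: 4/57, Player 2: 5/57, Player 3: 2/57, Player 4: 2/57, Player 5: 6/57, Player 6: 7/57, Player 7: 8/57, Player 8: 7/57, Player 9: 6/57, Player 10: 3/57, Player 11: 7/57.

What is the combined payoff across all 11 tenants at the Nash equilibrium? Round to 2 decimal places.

A player with share s gets back 10.4·s per unit contributed, so full contribution is dominant for anyone with s > 1/10.4 = 0.0962 and zero contribution is dominant for anyone below.
The shares above 0.0962 belong to Player 5, Player 6, Player 7, Player 8, Player 9 and Player 11, contributing 29 each; the remaining 5 contribute 0. Total contributed: 174.
The common-amenities fund pays out 10.4 × 174 = 1809.60 in total (split across the unequal shares, but the aggregate is all that matters for the group sum).
The 5 free-riders keep 29 each, adding 145. Group total = 145 + 1809.60 = 1954.60.

1954.60 credits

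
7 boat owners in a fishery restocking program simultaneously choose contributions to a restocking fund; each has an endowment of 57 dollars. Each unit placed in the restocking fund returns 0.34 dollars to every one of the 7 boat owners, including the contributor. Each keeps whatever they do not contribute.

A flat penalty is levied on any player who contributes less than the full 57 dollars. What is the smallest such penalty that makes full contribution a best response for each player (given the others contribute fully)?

Given the others contribute fully, the best deviation is to contribute 0 (any partial contribution still incurs the fine and gives up units whose private return 0.34 is below 1).
Deviating from 57 to 0 saves 57 dollars but forfeits the deviator's share of the drop in the restocking fund: 0.34 × 57 = 19.38.
So the deviation gain is 57 − 19.38 = 37.62, and the fine must be at least 37.62 dollars to wipe it out.

37.62 dollars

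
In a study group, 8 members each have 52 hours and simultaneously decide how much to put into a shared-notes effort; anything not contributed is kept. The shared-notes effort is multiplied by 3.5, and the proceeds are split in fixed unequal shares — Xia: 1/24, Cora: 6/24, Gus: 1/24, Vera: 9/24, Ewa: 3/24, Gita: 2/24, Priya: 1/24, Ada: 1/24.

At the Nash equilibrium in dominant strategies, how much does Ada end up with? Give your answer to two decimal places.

A player with share s gets back 3.5·s per unit contributed, so full contribution is dominant for anyone with s > 1/3.5 = 0.2857 and zero contribution is dominant for anyone below.
The only share above 0.2857 is Vera's 9/24, contributing 52; the remaining 7 contribute 0. Total contributed: 52.
Ada keeps 52 and receives 3.5 × 52 × 1/24 = 7.58 from the shared-notes effort, for a payoff of 59.58.

59.58 hours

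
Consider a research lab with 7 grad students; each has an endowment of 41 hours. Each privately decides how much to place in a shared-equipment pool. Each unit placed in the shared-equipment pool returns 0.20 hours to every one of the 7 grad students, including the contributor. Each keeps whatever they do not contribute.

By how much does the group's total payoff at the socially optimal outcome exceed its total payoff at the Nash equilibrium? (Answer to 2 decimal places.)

The private return per contributed unit is 0.20 < 1, so contributing 0 is dominant for every player. At the Nash equilibrium everyone keeps their 41, and the group total is 7 × 41 = 287.
Each contributed unit returns 1.400 to the group as a whole (0.20 to each of 7 players), which exceeds 1, so the social optimum is full contribution: group total = 1.400 × 287 = 401.80.
Efficiency loss = 401.80 − 287 = 114.80.

114.80 hours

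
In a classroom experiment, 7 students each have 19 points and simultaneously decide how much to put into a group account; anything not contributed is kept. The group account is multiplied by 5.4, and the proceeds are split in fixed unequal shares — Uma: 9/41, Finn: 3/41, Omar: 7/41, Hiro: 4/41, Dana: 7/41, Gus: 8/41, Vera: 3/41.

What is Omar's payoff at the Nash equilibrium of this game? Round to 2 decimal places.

For player j, contributing a unit is worthwhile iff 5.4 × (j's share) ≥ 1, i.e. iff j's share is at least 0.1852.
Uma and Gus clear that bar, contributing 19 each; the remaining 5 contribute 0. Total contributed: 38.
Omar keeps 19 and receives 5.4 × 38 × 7/41 = 35.03 from the group account, for a payoff of 54.03.

54.03 points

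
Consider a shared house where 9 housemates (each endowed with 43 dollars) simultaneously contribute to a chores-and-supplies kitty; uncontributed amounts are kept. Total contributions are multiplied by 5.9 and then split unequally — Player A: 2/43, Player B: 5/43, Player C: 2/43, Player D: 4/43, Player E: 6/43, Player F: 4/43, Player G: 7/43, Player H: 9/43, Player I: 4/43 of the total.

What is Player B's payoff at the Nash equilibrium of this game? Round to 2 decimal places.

Player j's private return per contributed unit is 5.9 × (j's share). Contributing is weakly dominant for j when that share is at least 1/5.9 = 0.1695, and contributing 0 is dominant otherwise.
Only Player H (9/43) clears that bar, contributing 43; the remaining 8 contribute 0. Total contributed: 43.
Player B keeps 43 and receives 5.9 × 43 × 5/43 = 29.50 from the chores-and-supplies kitty, for a payoff of 72.50.

72.50 dollars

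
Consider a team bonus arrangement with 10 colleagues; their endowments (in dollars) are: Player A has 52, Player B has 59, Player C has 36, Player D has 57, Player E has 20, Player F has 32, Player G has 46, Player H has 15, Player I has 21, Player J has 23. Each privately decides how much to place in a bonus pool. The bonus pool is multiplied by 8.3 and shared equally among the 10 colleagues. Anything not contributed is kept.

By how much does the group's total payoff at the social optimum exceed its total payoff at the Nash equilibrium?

2635.30 dollars

The private return per contributed unit is 8.3/10 = 0.8300 < 1 for every player regardless of endowment, so the Nash equilibrium is zero contribution and the group total is Σ E_j = 52 + 59 + 36 + 57 + 20 + 32 + 46 + 15 + 21 + 23 = 361.
Each contributed unit returns 8.300 to the group, so the social optimum is full contribution by everyone: group total = 8.300 × 361 = 2996.30.
Efficiency loss = (8.300 − 1) × 361 = 2635.30.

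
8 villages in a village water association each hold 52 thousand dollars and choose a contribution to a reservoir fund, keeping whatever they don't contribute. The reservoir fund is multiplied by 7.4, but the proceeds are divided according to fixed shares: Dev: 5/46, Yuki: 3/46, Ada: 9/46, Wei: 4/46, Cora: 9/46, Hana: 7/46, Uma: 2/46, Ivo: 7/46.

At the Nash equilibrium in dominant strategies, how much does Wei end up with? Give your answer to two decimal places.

Player j's private return per contributed unit is 7.4 × (j's share). Contributing is weakly dominant for j when that share is at least 1/7.4 = 0.1351, and contributing 0 is dominant otherwise.
Ada, Cora, Hana and Ivo are above the threshold, contributing 52 each; the remaining 4 contribute 0. Total contributed: 208.
Wei keeps 52 and receives 7.4 × 208 × 4/46 = 133.84 from the reservoir fund, for a payoff of 185.84.

185.84 thousand dollars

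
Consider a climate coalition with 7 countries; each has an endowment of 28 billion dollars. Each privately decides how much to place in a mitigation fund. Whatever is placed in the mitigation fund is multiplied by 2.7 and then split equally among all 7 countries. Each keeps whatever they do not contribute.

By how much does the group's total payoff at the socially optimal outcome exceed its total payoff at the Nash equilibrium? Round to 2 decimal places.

Each contributed unit returns 2.7/7 = 0.3857 to its contributor — below 1 — so contributing 0 is dominant for every player. At the Nash equilibrium everyone keeps their 28, and the group total is 7 × 28 = 196.
Each contributed unit returns 2.700 to the group as a whole (0.3857 to each of 7 players), which exceeds 1, so the social optimum is full contribution: group total = 2.700 × 196 = 529.20.
Efficiency loss = 529.20 − 196 = 333.20.

333.20 billion dollars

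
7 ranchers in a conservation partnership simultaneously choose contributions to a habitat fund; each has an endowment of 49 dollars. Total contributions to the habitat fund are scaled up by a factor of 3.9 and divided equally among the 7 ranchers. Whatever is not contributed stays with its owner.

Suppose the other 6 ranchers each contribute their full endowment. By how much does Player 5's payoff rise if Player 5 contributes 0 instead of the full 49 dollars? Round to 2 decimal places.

Switching from a contribution of 49 to 0 lets Player 5 keep an extra 49 dollars, but lowers the habitat fund by 49, which costs Player 5 their own share of that drop: 3.9/7 × 49 = 27.30.
Net gain = 49 − 27.30 = 21.70. The private return per contributed unit (0.5571) is below 1, so free-riding is indeed the best response regardless of what the others do.

21.70 dollars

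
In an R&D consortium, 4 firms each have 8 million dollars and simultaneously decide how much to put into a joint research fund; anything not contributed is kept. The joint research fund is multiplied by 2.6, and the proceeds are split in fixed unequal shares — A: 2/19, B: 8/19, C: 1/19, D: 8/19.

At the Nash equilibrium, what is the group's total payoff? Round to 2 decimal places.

For player j, contributing a unit is worthwhile iff 2.6 × (j's share) ≥ 1, i.e. iff j's share is at least 0.3846.
B and D are above the threshold, contributing 8 each; the remaining 2 contribute 0. Total contributed: 16.
The joint research fund pays out 2.6 × 16 = 41.60 in total (split across the unequal shares, but the aggregate is all that matters for the group sum).
The 2 free-riders keep 8 each, adding 16. Group total = 16 + 41.60 = 57.60.

57.60 million dollars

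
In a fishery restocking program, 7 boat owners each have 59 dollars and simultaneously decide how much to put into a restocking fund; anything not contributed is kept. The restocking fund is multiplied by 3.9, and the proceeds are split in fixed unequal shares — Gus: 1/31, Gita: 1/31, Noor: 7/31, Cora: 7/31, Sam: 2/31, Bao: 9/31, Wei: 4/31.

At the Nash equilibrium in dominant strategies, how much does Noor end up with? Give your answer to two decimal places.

110.96 dollars

A player with share s gets back 3.9·s per unit contributed, so full contribution is dominant for anyone with s > 1/3.9 = 0.2564 and zero contribution is dominant for anyone below.
The only share above 0.2564 is Bao's 9/31, contributing 59; the remaining 6 contribute 0. Total contributed: 59.
Noor keeps 59 and receives 3.9 × 59 × 7/31 = 51.96 from the restocking fund, for a payoff of 110.96.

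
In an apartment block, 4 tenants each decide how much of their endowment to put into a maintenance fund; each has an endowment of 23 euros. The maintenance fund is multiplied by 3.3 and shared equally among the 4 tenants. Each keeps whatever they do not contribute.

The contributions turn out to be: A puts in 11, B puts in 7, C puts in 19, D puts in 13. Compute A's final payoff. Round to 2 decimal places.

53.25 euros

Total contributed: 11 + 7 + 19 + 13 = 50.
Each receives 3.3 × 50 / 4 = 41.25 from the maintenance fund.
A keeps 23 − 11 = 12, so A's payoff is 12 + 41.25 = 53.25.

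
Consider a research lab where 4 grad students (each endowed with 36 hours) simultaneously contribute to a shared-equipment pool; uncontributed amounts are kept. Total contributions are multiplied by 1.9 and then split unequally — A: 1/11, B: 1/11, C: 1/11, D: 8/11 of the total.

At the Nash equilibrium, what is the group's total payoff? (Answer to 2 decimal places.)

For player j, contributing a unit is worthwhile iff 1.9 × (j's share) ≥ 1, i.e. iff j's share is at least 0.5263.
D alone (share 8/11) is above the threshold, contributing 36; the remaining 3 contribute 0. Total contributed: 36.
The shared-equipment pool pays out 1.9 × 36 = 68.40 in total (split across the unequal shares, but the aggregate is all that matters for the group sum).
The 3 free-riders keep 36 each, adding 108. Group total = 108 + 68.40 = 176.40.

176.40 hours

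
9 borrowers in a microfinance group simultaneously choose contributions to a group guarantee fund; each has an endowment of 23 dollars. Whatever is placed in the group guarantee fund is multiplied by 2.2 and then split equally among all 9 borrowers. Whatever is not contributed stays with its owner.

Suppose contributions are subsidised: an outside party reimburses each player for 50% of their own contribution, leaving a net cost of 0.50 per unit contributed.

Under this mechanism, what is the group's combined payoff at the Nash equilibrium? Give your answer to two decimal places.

207.00 dollars

Even with the mechanism, each unit contributed returns only (2.2/9) / 0.50 = 0.4889 per unit of net cost, so contributing nothing is still dominant.
Everyone keeps their endowment and the group total is 9 × 23 = 207.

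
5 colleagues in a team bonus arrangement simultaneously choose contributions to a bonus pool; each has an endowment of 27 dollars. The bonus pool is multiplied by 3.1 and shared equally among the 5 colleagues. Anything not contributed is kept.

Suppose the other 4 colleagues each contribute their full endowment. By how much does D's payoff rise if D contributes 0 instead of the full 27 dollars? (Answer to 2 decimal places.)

Switching from a contribution of 27 to 0 lets D keep an extra 27 dollars, but lowers the bonus pool by 27, which costs D their own share of that drop: 3.1/5 × 27 = 16.74.
Net gain = 27 − 16.74 = 10.26. The private return per contributed unit (0.6200) is below 1, so free-riding is indeed the best response regardless of what the others do.

10.26 dollars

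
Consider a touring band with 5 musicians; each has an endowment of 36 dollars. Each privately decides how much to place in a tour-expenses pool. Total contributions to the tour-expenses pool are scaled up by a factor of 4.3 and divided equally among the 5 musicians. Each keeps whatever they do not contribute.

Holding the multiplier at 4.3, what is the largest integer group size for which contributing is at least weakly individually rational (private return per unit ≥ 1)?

Private return per unit is 4.3/(group size), which is ≥ 1 whenever the group size is ≤ 4.3.
The largest such integer is 4.

4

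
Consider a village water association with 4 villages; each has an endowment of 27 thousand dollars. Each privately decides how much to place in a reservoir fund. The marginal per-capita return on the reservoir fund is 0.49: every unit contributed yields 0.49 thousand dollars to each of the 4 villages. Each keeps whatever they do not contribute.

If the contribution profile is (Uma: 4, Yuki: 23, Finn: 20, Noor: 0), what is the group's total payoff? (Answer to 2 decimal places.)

153.12 thousand dollars

Total contributed: 4 + 23 + 20 + 0 = 47; total kept: 4 × 27 − 47 = 61.
The reservoir fund pays out 0.49 × 4 × 47 = 92.12 in aggregate.
Group total = 61 + 92.12 = 153.12.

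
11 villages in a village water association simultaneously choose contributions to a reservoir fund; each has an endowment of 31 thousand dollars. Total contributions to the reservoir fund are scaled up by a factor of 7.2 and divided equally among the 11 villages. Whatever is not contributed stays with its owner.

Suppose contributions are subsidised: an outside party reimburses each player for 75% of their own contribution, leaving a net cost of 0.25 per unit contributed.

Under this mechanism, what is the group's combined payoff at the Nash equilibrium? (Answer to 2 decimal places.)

2710.95 thousand dollars

With the mechanism, a contributed unit returns (7.2/11) / 0.25 = 2.6182 per unit of net cost to the contributor — now above 1 — so contributing fully is weakly dominant for every player.
At the Nash equilibrium everyone contributes 31. Group total payoff = 11 × (31 × 0.75 + 7.2 × 31) = 2710.95.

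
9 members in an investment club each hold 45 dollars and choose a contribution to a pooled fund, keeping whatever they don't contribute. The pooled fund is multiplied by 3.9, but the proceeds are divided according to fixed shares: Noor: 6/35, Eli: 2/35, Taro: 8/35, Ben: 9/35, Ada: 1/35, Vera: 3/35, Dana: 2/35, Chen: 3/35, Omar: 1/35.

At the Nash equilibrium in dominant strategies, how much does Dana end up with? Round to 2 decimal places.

Each unit j contributes comes back to j as 3.9 × (j's share), so j prefers to contribute only if that share exceeds 1/3.9 = 0.2564; otherwise keeping the unit dominates.
Only Ben (9/35) clears that bar, contributing 45; the remaining 8 contribute 0. Total contributed: 45.
Dana keeps 45 and receives 3.9 × 45 × 2/35 = 10.03 from the pooled fund, for a payoff of 55.03.

55.03 dollars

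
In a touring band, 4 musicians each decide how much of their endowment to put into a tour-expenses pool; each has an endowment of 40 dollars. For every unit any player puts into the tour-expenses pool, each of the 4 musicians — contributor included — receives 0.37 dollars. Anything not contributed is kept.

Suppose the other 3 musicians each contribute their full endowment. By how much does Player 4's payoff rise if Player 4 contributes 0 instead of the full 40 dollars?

25.20 dollars

Switching from a contribution of 40 to 0 lets Player 4 keep an extra 40 dollars, but lowers the tour-expenses pool by 40, which costs Player 4 their own share of that drop: 0.37 × 40 = 14.80.
Net gain = 40 − 14.80 = 25.20. The private return per contributed unit (0.37) is below 1, so free-riding is indeed the best response regardless of what the others do.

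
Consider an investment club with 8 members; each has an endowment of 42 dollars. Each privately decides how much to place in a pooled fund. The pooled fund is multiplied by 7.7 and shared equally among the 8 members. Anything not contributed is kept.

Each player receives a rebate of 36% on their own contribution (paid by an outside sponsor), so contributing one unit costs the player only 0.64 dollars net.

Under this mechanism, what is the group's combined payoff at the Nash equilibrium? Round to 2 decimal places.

Under the mechanism each unit contributed yields (7.7/8) / 0.64 = 1.5039 back to its contributor per unit of net cost, which exceeds 1, making full contribution the dominant choice for everyone.
At the Nash equilibrium everyone contributes 42. Group total payoff = 8 × (42 × 0.36 + 7.7 × 42) = 2708.16.

2708.16 dollars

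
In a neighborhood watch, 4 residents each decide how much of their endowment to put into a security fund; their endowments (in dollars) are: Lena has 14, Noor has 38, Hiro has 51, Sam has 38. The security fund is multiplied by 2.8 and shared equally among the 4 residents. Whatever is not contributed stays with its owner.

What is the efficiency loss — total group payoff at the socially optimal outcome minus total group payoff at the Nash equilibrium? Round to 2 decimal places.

253.80 dollars

The private return per contributed unit is 2.8/4 = 0.7000 < 1 for every player regardless of endowment, so the Nash equilibrium is zero contribution and the group total is Σ E_j = 14 + 38 + 51 + 38 = 141.
Each contributed unit returns 2.800 to the group, so the social optimum is full contribution by everyone: group total = 2.800 × 141 = 394.80.
Efficiency loss = (2.800 − 1) × 141 = 253.80.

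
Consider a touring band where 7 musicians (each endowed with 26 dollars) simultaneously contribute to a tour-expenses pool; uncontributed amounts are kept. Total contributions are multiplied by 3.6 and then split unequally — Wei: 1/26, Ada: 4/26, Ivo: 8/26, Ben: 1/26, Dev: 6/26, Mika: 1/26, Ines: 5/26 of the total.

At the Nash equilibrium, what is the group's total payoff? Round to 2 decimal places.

249.60 dollars

Each unit j contributes comes back to j as 3.6 × (j's share), so j prefers to contribute only if that share exceeds 1/3.6 = 0.2778; otherwise keeping the unit dominates.
Ivo alone (share 8/26) is above the threshold, contributing 26; the remaining 6 contribute 0. Total contributed: 26.
The tour-expenses pool pays out 3.6 × 26 = 93.60 in total (split across the unequal shares, but the aggregate is all that matters for the group sum).
The 6 free-riders keep 26 each, adding 156. Group total = 156 + 93.60 = 249.60.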